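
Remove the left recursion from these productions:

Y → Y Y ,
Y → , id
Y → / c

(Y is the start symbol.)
Y is directly left-recursive. The standard transformation for
  A → A α₁ | ... | A α_m | β₁ | ... | β_n
is
  A  → β₁ A' | ... | β_n A'
  A' → α₁ A' | ... | α_m A' | ε

Y → , id becomes Y → , id Y'
Y → / c becomes Y → / c Y'
Y → Y Y , becomes Y' → Y , Y'
Add Y' → ε

Resulting grammar:
Y → , id Y'
Y → / c Y'
Y' → Y , Y'
Y' → ε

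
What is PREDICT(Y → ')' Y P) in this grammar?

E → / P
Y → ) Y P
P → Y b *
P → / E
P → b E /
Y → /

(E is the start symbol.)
PREDICT(Y → ')' Y P) = (FIRST(RHS) \ {ε}) ∪ (FOLLOW(Y) if ε ∈ FIRST(RHS), i.e. RHS ⇒* ε)
FIRST(')' Y P) = { ')' }
ε ∉ FIRST(')' Y P), so FOLLOW(Y) is not added.
PREDICT(Y → ')' Y P) = { ')' }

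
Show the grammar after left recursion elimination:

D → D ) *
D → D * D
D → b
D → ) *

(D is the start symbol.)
D is directly left-recursive. The standard transformation for
  A → A α₁ | ... | A α_m | β₁ | ... | β_n
is
  A  → β₁ A' | ... | β_n A'
  A' → α₁ A' | ... | α_m A' | ε

D → b becomes D → b D'
D → ) * becomes D → ) * D'
D → D ) * becomes D' → ) * D'
D → D * D becomes D' → * D D'
Add D' → ε

Resulting grammar:
D → b D'
D → ) * D'
D' → ) * D'
D' → * D D'
D' → ε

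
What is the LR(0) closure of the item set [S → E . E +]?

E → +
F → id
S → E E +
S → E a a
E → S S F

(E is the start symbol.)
{ [E → . +], [E → . S S F], [S → . E E +], [S → . E a a], [S → E . E +] }

To compute CLOSURE, for each item [A → α.Bβ] where B is a non-terminal, add [B → .γ] for all productions B → γ; repeat for the newly added items until nothing changes.

Start with: [S → E . E +]
  [S → E . E +] has the dot before E: add [E → . +], [E → . S S F]
  [E → . S S F] has the dot before S: add [S → . E E +], [S → . E a a]
No further items can be added.

CLOSURE = { [E → . +], [E → . S S F], [S → . E E +], [S → . E a a], [S → E . E +] }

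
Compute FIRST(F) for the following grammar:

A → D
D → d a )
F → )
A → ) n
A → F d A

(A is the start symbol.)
{ ')' }

From F → ):
  - ')' is a terminal: add ')' and stop

Collecting: FIRST(F) = { ')' }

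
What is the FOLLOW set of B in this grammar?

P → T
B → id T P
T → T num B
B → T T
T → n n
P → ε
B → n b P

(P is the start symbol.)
{ $, 'n', 'num' }

In T → T num B: B is at the end, add FOLLOW(T)

The FOLLOW sets referred to above (computed the same way, to a fixed point):
  FOLLOW(T) = { $, 'n', 'num' }

Taking the union: FOLLOW(B) = { $, 'n', 'num' }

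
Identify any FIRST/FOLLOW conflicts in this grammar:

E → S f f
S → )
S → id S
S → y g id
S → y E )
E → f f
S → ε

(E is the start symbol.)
No FIRST/FOLLOW conflicts.

Nullable non-terminals: S.

S: nullable alternative(s) S → ε; FOLLOW(S) = { 'f' }
  S → ): FIRST \ {ε} = { ')' } — disjoint from FOLLOW(S)
  S → id S: FIRST \ {ε} = { 'id' } — disjoint from FOLLOW(S)
  S → y g id: FIRST \ {ε} = { 'y' } — disjoint from FOLLOW(S)
  S → y E ): FIRST \ {ε} = { 'y' } — disjoint from FOLLOW(S)
  S → ε: FIRST \ {ε} = { } — this is the only nullable alternative, skip

E has no nullable alternative, so no FIRST/FOLLOW check is needed there.

No FIRST/FOLLOW conflicts found.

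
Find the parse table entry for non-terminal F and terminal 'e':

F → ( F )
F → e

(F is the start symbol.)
F → e

To find M[F, 'e'], we find productions for F where 'e' is in the predict set (PREDICT(N → α) = (FIRST(α) \ {ε}) ∪ (FOLLOW(N) if α ⇒* ε)).

F → ( F ): PREDICT = { '(' }
F → e: PREDICT = { 'e' }
  'e' is in predict set, so this production goes in M[F, 'e']

M[F, 'e'] = F → e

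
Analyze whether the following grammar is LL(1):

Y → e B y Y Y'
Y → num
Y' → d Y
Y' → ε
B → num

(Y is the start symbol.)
Relevant sets:
  FOLLOW(Y') = { $, 'd' }

For Y:
  PREDICT(Y → e B y Y Y') = { 'e' }
  PREDICT(Y → num) = { 'num' }
For Y':
  PREDICT(Y' → d Y) = { 'd' }
  PREDICT(Y' → ε) = { $, 'd' }
B has a single production, so nothing to check there.

Conflict found: Predict set conflict for Y': { 'd' }
The grammar is NOT LL(1).

Answer: No. Predict set conflict for Y': { 'd' }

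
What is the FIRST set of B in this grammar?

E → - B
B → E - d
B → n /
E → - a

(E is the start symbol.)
To compute FIRST(B), examine every production with B on the left-hand side, reading each right-hand side left to right until a non-nullable symbol is reached.

FIRST sets of the other non-terminals involved (by the same procedure, iterated to a fixed point):
  FIRST(E) = { '-' }

From B → E - d:
  - E is a non-terminal: add FIRST(E) \ {ε} = { '-' }
    E is not nullable, so stop
From B → n /:
  - n is a terminal: add 'n' and stop

Collecting: FIRST(B) = { '-', 'n' }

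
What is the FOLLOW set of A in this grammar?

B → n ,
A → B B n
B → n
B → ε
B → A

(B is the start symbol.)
{ $, 'n' }

In B → A: A is at the end, add FOLLOW(B)

The FOLLOW sets referred to above (computed the same way, to a fixed point):
  FOLLOW(B) = { $, 'n' }

Taking the union: FOLLOW(A) = { $, 'n' }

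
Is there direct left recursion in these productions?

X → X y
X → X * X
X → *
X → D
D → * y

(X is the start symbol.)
Direct left recursion occurs when N → N α for some non-terminal N (the right-hand side begins with the left-hand side itself).

X → X y: LEFT RECURSIVE (starts with X)
X → X * X: LEFT RECURSIVE (starts with X)
X → *: starts with '*'
X → D: starts with D
D → * y: starts with '*'

The grammar has direct left recursion on: X.

Answer: Yes, X is left-recursive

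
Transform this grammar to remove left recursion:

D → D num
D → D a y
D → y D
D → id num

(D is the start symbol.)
D → y D D'
D → id num D'
D' → num D'
D' → a y D'
D' → ε

D is directly left-recursive. The standard transformation for
  A → A α₁ | ... | A α_m | β₁ | ... | β_n
is
  A  → β₁ A' | ... | β_n A'
  A' → α₁ A' | ... | α_m A' | ε

D → y D becomes D → y D D'
D → id num becomes D → id num D'
D → D num becomes D' → num D'
D → D a y becomes D' → a y D'
Add D' → ε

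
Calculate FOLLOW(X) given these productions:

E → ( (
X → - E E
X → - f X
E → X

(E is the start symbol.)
To compute FOLLOW(X), find every occurrence of X on a right-hand side N → α X β: add FIRST(β) \ {ε}, and if β is empty or nullable also add FOLLOW(N). Iterate to a fixed point.

In X → - f X: X is at the end; this adds FOLLOW(X) to itself — nothing new
In E → X: X is at the end, add FOLLOW(E)

The FOLLOW sets referred to above (computed the same way, to a fixed point):
  FOLLOW(E) = { $, '(', '-' }

Taking the union: FOLLOW(X) = { $, '(', '-' }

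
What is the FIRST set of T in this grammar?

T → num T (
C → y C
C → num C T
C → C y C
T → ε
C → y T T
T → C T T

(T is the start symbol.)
{ 'num', 'y', ε }

To compute FIRST(T), examine every production with T on the left-hand side, reading each right-hand side left to right until a non-nullable symbol is reached.

FIRST sets of the other non-terminals involved (by the same procedure, iterated to a fixed point):
  FIRST(C) = { 'num', 'y' }

From T → num T (:
  - num is a terminal: add 'num' and stop
From T → ε:
  - ε-production, so ε ∈ FIRST(T)
From T → C T T:
  - C is a non-terminal: add FIRST(C) \ {ε} = { 'num', 'y' }
    C is not nullable, so stop

Collecting: FIRST(T) = { 'num', 'y', ε }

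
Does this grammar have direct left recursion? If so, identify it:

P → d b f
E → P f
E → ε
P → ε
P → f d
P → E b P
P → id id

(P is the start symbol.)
No direct left recursion

P → d b f: starts with d
E → P f: starts with P
E → ε: starts with ε
P → ε: starts with ε
P → f d: starts with f
P → E b P: starts with E
P → id id: starts with id

No direct left recursion found.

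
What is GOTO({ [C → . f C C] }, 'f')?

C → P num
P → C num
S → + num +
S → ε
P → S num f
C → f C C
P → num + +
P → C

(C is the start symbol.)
{ [C → . P num], [C → . f C C], [C → f . C C], [P → . C num], [P → . C], [P → . S num f], [P → . num + +], [S → . + num +], [S → .] }

GOTO(I, 'f') = CLOSURE({ [A → αX.β] : [A → α.Xβ] ∈ I, X = 'f' })

Items with dot before 'f', with the dot advanced:
  [C → . f C C] → [C → f . C C]
Closure of the advanced items:
  [C → f . C C] has the dot before C: add [C → . P num], [C → . f C C]
  [C → . P num] has the dot before P: add [P → . C num], [P → . S num f], [P → . num + +], [P → . C]
  [P → . S num f] has the dot before S: add [S → . + num +], [S → .]

GOTO = { [C → . P num], [C → . f C C], [C → f . C C], [P → . C num], [P → . C], [P → . S num f], [P → . num + +], [S → . + num +], [S → .] }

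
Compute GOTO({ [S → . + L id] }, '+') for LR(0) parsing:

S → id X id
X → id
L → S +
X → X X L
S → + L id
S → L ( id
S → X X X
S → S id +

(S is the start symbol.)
GOTO(I, '+') = CLOSURE({ [A → αX.β] : [A → α.Xβ] ∈ I, X = '+' })

Items with dot before '+', with the dot advanced:
  [S → . + L id] → [S → + . L id]
Closure of the advanced items:
  [S → + . L id] has the dot before L: add [L → . S +]
  [L → . S +] has the dot before S: add [S → . id X id], [S → . + L id], [S → . L ( id], [S → . X X X], [S → . S id +]
  [S → . X X X] has the dot before X: add [X → . id], [X → . X X L]

GOTO = { [L → . S +], [S → + . L id], [S → . + L id], [S → . L ( id], [S → . S id +], [S → . X X X], [S → . id X id], [X → . X X L], [X → . id] }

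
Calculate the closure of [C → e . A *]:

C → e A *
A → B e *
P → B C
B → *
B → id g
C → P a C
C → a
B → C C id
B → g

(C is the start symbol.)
Start with: [C → e . A *]
  [C → e . A *] has the dot before A: add [A → . B e *]
  [A → . B e *] has the dot before B: add [B → . *], [B → . id g], [B → . C C id], [B → . g]
  [B → . C C id] has the dot before C: add [C → . e A *], [C → . P a C], [C → . a]
  [C → . P a C] has the dot before P: add [P → . B C]
No further items can be added.

CLOSURE = { [A → . B e *], [B → . *], [B → . C C id], [B → . g], [B → . id g], [C → . P a C], [C → . a], [C → . e A *], [C → e . A *], [P → . B C] }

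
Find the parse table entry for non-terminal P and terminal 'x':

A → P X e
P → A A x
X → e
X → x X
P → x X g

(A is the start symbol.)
P → A A x, P → x X g

To find M[P, 'x'], we find productions for P where 'x' is in the predict set (PREDICT(N → α) = (FIRST(α) \ {ε}) ∪ (FOLLOW(N) if α ⇒* ε)).

Relevant sets:
  FIRST(A) = { 'x' }

P → A A x: PREDICT = { 'x' }
  'x' is in predict set, so this production goes in M[P, 'x']
P → x X g: PREDICT = { 'x' }
  'x' is in predict set, so this production goes in M[P, 'x']

M[P, 'x'] = P → A A x, P → x X g  (a multiply-defined cell — the grammar is not LL(1))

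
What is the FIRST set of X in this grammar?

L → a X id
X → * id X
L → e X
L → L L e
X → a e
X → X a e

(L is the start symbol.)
{ '*', 'a' }

To compute FIRST(X), examine every production with X on the left-hand side, reading each right-hand side left to right until a non-nullable symbol is reached.

From X → * id X:
  - '*' is a terminal: add '*' and stop
From X → a e:
  - a is a terminal: add 'a' and stop
From X → X a e:
  - X is the symbol being defined: contributes nothing new
    X is not nullable, so stop

Collecting: FIRST(X) = { '*', 'a' }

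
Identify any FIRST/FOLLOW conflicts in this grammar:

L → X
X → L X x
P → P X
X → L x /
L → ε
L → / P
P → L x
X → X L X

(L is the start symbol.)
A FIRST/FOLLOW conflict occurs when a non-terminal N has a nullable alternative N → β (β ⇒* ε) and another alternative N → α with FIRST(α) ∩ FOLLOW(N) ≠ ∅: on such a lookahead the parser cannot decide between expanding α and letting N vanish via β.

Nullable non-terminals: L.
FIRST sets used below: FIRST(X) = { '/', 'x' }

L: nullable alternative(s) L → ε; FOLLOW(L) = { $, '/', 'x' }
  L → X: FIRST \ {ε} = { '/', 'x' } — overlaps FOLLOW(L) on { '/', 'x' }: CONFLICT
  L → ε: FIRST \ {ε} = { } — this is the only nullable alternative, skip
  L → / P: FIRST \ {ε} = { '/' } — overlaps FOLLOW(L) on { '/' }: CONFLICT

P, X have no nullable alternative, so no FIRST/FOLLOW check is needed there.

So the grammar has 2 FIRST/FOLLOW conflicts (marked CONFLICT above).

Answer: Yes. L → X with FOLLOW(L) on { '/', 'x' }; L → '/' P with FOLLOW(L) on { '/' }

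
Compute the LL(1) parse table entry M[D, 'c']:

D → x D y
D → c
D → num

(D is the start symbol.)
D → c

To find M[D, 'c'], we find productions for D where 'c' is in the predict set (PREDICT(N → α) = (FIRST(α) \ {ε}) ∪ (FOLLOW(N) if α ⇒* ε)).

D → x D y: PREDICT = { 'x' }
D → c: PREDICT = { 'c' }
  'c' is in predict set, so this production goes in M[D, 'c']
D → num: PREDICT = { 'num' }

M[D, 'c'] = D → c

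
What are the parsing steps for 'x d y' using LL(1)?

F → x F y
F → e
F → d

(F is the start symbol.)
Stack is shown with the top on the left.

Stack    Input    Action
------------------------
F $      x d y $  output F → x F y
x F y $  x d y $  match 'x'
F y $    d y $    output F → d
d y $    d y $    match 'd'
y $      y $      match 'y'
$        $        accept

The string is accepted.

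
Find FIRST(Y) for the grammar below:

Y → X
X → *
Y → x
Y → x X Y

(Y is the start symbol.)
{ '*', 'x' }

FIRST sets of the other non-terminals involved (by the same procedure, iterated to a fixed point):
  FIRST(X) = { '*' }

From Y → X:
  - X is a non-terminal: add FIRST(X) \ {ε} = { '*' }
    X is not nullable, so stop
From Y → x:
  - x is a terminal: add 'x' and stop
From Y → x X Y:
  - x is a terminal: add 'x' and stop

Collecting: FIRST(Y) = { '*', 'x' }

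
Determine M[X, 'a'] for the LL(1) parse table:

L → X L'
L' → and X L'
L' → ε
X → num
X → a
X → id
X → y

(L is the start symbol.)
X → a

To find M[X, 'a'], we find productions for X where 'a' is in the predict set (PREDICT(N → α) = (FIRST(α) \ {ε}) ∪ (FOLLOW(N) if α ⇒* ε)).

X → num: PREDICT = { 'num' }
X → a: PREDICT = { 'a' }
  'a' is in predict set, so this production goes in M[X, 'a']
X → id: PREDICT = { 'id' }
X → y: PREDICT = { 'y' }

M[X, 'a'] = X → a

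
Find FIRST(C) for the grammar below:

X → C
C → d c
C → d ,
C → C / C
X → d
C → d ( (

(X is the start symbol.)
{ 'd' }

From C → d c:
  - d is a terminal: add 'd' and stop
From C → d ,:
  - d is a terminal: add 'd' and stop
From C → C / C:
  - C is the symbol being defined: contributes nothing new
    C is not nullable, so stop
From C → d ( (:
  - d is a terminal: add 'd' and stop

Collecting: FIRST(C) = { 'd' }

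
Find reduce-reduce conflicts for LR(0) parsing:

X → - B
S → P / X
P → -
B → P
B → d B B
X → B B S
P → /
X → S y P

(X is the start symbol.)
A reduce-reduce conflict occurs when an LR(0) state has two complete items [A → α .] and [B → β .] — both call for a reduction, and with no lookahead the parser cannot choose between them.

Augment with X' → X and build the canonical LR(0) collection (I0 = CLOSURE({[X' → . X]}), then GOTO on every symbol after a dot until no new states appear). It has 20 states:
  I0: { [B → . P], [B → . d B B], [P → . -], [P → . /], [S → . P / X], [X → . - B], [X → . B B S], [X → . S y P], [X' → . X] }  — shift
  I1: { [B → . P], [B → . d B B], [P → - .], [P → . -], [P → . /], [X → - . B] }  — shift, reduce
  I2: { [P → / .] }  — reduce
  I3: { [B → . P], [B → . d B B], [P → . -], [P → . /], [X → B . B S] }  — shift
  I4: { [B → P .], [S → P . / X] }  — shift, reduce
  I5: { [X → S . y P] }  — shift
  I6: { [X' → X .] }  — accept
  I7: { [B → . P], [B → . d B B], [B → d . B B], [P → . -], [P → . /] }  — shift
  I8: { [P → - .] }  — reduce
  I9: { [B → . P], [B → . d B B], [B → d B . B], [P → . -], [P → . /] }  — shift
  I10: { [B → P .] }  — reduce
  I11: { [B → d B B .] }  — reduce
  I12: { [P → . -], [P → . /], [X → S y . P] }  — shift
  I13: { [X → S y P .] }  — reduce
  I14: { [B → . P], [B → . d B B], [P → . -], [P → . /], [S → . P / X], [S → P / . X], [X → . - B], [X → . B B S], [X → . S y P] }  — shift
  I15: { [S → P / X .] }  — reduce
  I16: { [P → . -], [P → . /], [S → . P / X], [X → B B . S] }  — shift
  I17: { [S → P . / X] }  — shift
  I18: { [X → B B S .] }  — reduce
  I19: { [X → - B .] }  — reduce

No state contains more than one complete item.

Answer: No reduce-reduce conflicts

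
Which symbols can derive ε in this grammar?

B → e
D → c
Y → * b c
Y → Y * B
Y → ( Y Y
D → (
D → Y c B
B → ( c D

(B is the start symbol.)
There are no ε-productions, so no non-terminal can derive ε.
No non-terminals are nullable.

Answer: None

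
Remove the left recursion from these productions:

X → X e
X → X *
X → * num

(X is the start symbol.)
X → * num X'
X' → e X'
X' → * X'
X' → ε

X is directly left-recursive. The standard transformation for
  A → A α₁ | ... | A α_m | β₁ | ... | β_n
is
  A  → β₁ A' | ... | β_n A'
  A' → α₁ A' | ... | α_m A' | ε

X → * num becomes X → * num X'
X → X e becomes X' → e X'
X → X * becomes X' → * X'
Add X' → ε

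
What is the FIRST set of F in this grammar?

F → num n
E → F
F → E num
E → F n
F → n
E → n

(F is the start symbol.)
To compute FIRST(F), examine every production with F on the left-hand side, reading each right-hand side left to right until a non-nullable symbol is reached.

FIRST sets of the other non-terminals involved (by the same procedure, iterated to a fixed point):
  FIRST(E) = { 'n', 'num' }

From F → num n:
  - num is a terminal: add 'num' and stop
From F → E num:
  - E is a non-terminal: add FIRST(E) \ {ε} = { 'n', 'num' }
    E is not nullable, so stop
From F → n:
  - n is a terminal: add 'n' and stop

Collecting: FIRST(F) = { 'n', 'num' }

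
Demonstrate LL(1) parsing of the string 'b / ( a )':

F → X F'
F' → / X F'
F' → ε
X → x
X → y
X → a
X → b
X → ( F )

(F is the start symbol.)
LL(1) parsing maintains a stack (initially the start symbol over $) and the input. At each step: if the stack top is a terminal, match it against the current input token; if it is a non-terminal N, replace it with the RHS of M[N, lookahead] (the unique production whose predict set contains the lookahead).

Stack is shown with the top on the left.

Stack        Input        Action
--------------------------------
F $          b / ( a ) $  output F → X F'
X F' $       b / ( a ) $  output X → b
b F' $       b / ( a ) $  match 'b'
F' $         / ( a ) $    output F' → / X F'
/ X F' $     / ( a ) $    match '/'
X F' $       ( a ) $      output X → ( F )
( F ) F' $   ( a ) $      match '('
F ) F' $     a ) $        output F → X F'
X F' ) F' $  a ) $        output X → a
a F' ) F' $  a ) $        match 'a'
F' ) F' $    ) $          output F' → ε
) F' $       ) $          match ')'
F' $         $            output F' → ε
$            $            accept

The string is accepted.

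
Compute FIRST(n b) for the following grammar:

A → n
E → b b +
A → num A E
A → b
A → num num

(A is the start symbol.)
To compute FIRST(n b), process the symbols left to right:
Symbol n is a terminal. Add 'n' and stop.
FIRST(n b) = { 'n' }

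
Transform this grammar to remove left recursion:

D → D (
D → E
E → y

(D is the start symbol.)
D is directly left-recursive. The standard transformation for
  A → A α₁ | ... | A α_m | β₁ | ... | β_n
is
  A  → β₁ A' | ... | β_n A'
  A' → α₁ A' | ... | α_m A' | ε

D → E becomes D → E D'
D → D ( becomes D' → ( D'
Add D' → ε

Productions for other non-terminals are unchanged:
  E → y

Resulting grammar:
D → E D'
D' → ( D'
D' → ε
E → y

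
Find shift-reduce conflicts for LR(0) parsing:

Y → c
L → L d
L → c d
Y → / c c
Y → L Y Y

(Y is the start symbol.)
Augment with Y' → Y and build the canonical LR(0) collection (I0 = CLOSURE({[Y' → . Y]}), then GOTO on every symbol after a dot until no new states appear). It has 11 states:
  I0: { [L → . L d], [L → . c d], [Y → . / c c], [Y → . L Y Y], [Y → . c], [Y' → . Y] }  — shift
  I1: { [Y → / . c c] }  — shift
  I2: { [L → . L d], [L → . c d], [L → L . d], [Y → . / c c], [Y → . L Y Y], [Y → . c], [Y → L . Y Y] }  — shift
  I3: { [Y' → Y .] }  — accept
  I4: { [L → c . d], [Y → c .] }  — shift, reduce
  I5: { [L → c d .] }  — reduce
  I6: { [L → . L d], [L → . c d], [Y → . / c c], [Y → . L Y Y], [Y → . c], [Y → L Y . Y] }  — shift
  I7: { [L → L d .] }  — reduce
  I8: { [Y → L Y Y .] }  — reduce
  I9: { [Y → / c . c] }  — shift
  I10: { [Y → / c c .] }  — reduce

I4 contains reduce item [Y → c .] and shift item [L → c . d] — shift-reduce conflict.

Answer: Yes — I4: [Y → c .] vs [L → c . d]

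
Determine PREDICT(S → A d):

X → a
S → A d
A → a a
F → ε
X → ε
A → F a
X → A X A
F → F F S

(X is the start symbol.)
{ 'a' }

PREDICT(S → A d) = (FIRST(RHS) \ {ε}) ∪ (FOLLOW(S) if ε ∈ FIRST(RHS), i.e. RHS ⇒* ε)
FIRST(A) = { 'a' }
FIRST(A d) = { 'a' }
ε ∉ FIRST(A d), so FOLLOW(S) is not added.
PREDICT(S → A d) = { 'a' }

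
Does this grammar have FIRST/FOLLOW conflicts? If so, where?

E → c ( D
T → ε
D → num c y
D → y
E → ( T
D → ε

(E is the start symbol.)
Nullable non-terminals: D, T.

D: nullable alternative(s) D → ε; FOLLOW(D) = { $ }
  D → num c y: FIRST \ {ε} = { 'num' } — disjoint from FOLLOW(D)
  D → y: FIRST \ {ε} = { 'y' } — disjoint from FOLLOW(D)
  D → ε: FIRST \ {ε} = { } — this is the only nullable alternative, skip
T has a nullable alternative but only one production, so nothing to check.

E has no nullable alternative, so no FIRST/FOLLOW check is needed there.

No FIRST/FOLLOW conflicts found.

Answer: No FIRST/FOLLOW conflicts.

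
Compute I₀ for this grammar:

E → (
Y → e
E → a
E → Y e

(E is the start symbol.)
First, augment the grammar with E' → E
I₀ = CLOSURE({ [E' → . E] }):
  [E' → . E] has the dot before E: add [E → . (], [E → . a], [E → . Y e]
  [E → . Y e] has the dot before Y: add [Y → . e]
No further items can be added.

I₀ = { [E → . (], [E → . Y e], [E → . a], [E' → . E], [Y → . e] }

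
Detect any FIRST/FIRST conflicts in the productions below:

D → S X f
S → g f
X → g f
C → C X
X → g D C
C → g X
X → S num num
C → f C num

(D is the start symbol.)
Yes. X → g f / X → g D C on { 'g' }; X → g f / X → S num num on { 'g' }; X → g D C / X → S num num on { 'g' }; C → C X / C → g X on { 'g' }; C → C X / C → f C num on { 'f' }

A FIRST/FIRST conflict occurs when two productions N → α and N → β for the same non-terminal have FIRST(α) ∩ FIRST(β) ≠ ∅ (with ε ∈ FIRST of a nullable right-hand side, so two nullable alternatives also conflict).

FIRST sets of the non-terminals at (or reachable through a nullable prefix from) the front of some alternative:
  FIRST(S) = { 'g' }
  FIRST(C) = { 'f', 'g' }

Productions for X:
  X → g f: FIRST = { 'g' }
  X → g D C: FIRST = { 'g' }
  X → S num num: FIRST = { 'g' }
Productions for C:
  C → C X: FIRST = { 'f', 'g' }
  C → g X: FIRST = { 'g' }
  C → f C num: FIRST = { 'f' }
D, S have only one production, so no FIRST/FIRST conflict is possible there.

Conflict for X: X → g f and X → g D C
  Overlap: { 'g' }
Conflict for X: X → g f and X → S num num
  Overlap: { 'g' }
Conflict for X: X → g D C and X → S num num
  Overlap: { 'g' }
Conflict for C: C → C X and C → g X
  Overlap: { 'g' }
Conflict for C: C → C X and C → f C num
  Overlap: { 'f' }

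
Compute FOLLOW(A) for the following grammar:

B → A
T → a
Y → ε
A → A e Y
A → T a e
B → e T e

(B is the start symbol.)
To compute FOLLOW(A), find every occurrence of A on a right-hand side N → α A β: add FIRST(β) \ {ε}, and if β is empty or nullable also add FOLLOW(N). Iterate to a fixed point.

In B → A: A is at the end, add FOLLOW(B)
In A → A e Y: A is followed by e Y, add FIRST(e Y) \ {ε} = { 'e' }

The FOLLOW sets referred to above (computed the same way, to a fixed point):
  FOLLOW(B) = { $ }

Taking the union: FOLLOW(A) = { $, 'e' }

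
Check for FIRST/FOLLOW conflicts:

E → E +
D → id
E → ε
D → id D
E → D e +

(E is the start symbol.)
Yes. E → E '+' with FOLLOW(E) on { '+' }

Nullable non-terminals: E.
FIRST sets used below: FIRST(E) = { '+', 'id', ε }, FIRST(D) = { 'id' }

E: nullable alternative(s) E → ε; FOLLOW(E) = { $, '+' }
  E → E +: FIRST \ {ε} = { '+', 'id' } — overlaps FOLLOW(E) on { '+' }: CONFLICT
  E → ε: FIRST \ {ε} = { } — this is the only nullable alternative, skip
  E → D e +: FIRST \ {ε} = { 'id' } — disjoint from FOLLOW(E)

D has no nullable alternative, so no FIRST/FOLLOW check is needed there.

So the grammar has 1 FIRST/FOLLOW conflict (marked CONFLICT above).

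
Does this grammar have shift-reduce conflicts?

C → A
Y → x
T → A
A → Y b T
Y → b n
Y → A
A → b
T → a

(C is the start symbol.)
A shift-reduce conflict occurs when an LR(0) state has both:
  - a complete (reduce) item [A → α .] (dot at the end), and
  - a shift item [B → β . c γ] (dot before a terminal).

Augment with C' → C and build the canonical LR(0) collection (I0 = CLOSURE({[C' → . C]}), then GOTO on every symbol after a dot until no new states appear). It has 11 states:
  I0: { [A → . Y b T], [A → . b], [C → . A], [C' → . C], [Y → . A], [Y → . b n], [Y → . x] }  — shift
  I1: { [C → A .], [Y → A .] }  — 2 reduces
  I2: { [C' → C .] }  — accept
  I3: { [A → Y . b T] }  — shift
  I4: { [A → b .], [Y → b . n] }  — shift, reduce
  I5: { [Y → x .] }  — reduce
  I6: { [Y → b n .] }  — reduce
  I7: { [A → . Y b T], [A → . b], [A → Y b . T], [T → . A], [T → . a], [Y → . A], [Y → . b n], [Y → . x] }  — shift
  I8: { [T → A .], [Y → A .] }  — 2 reduces
  I9: { [A → Y b T .] }  — reduce
  I10: { [T → a .] }  — reduce

I4 contains reduce item [A → b .] and shift item [Y → b . n] — shift-reduce conflict.

Answer: Yes — I4: [A → b .] vs [Y → b . n]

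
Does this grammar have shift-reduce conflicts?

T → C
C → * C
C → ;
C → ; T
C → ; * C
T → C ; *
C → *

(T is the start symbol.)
A shift-reduce conflict occurs when an LR(0) state has both:
  - a complete (reduce) item [A → α .] (dot at the end), and
  - a shift item [B → β . c γ] (dot before a terminal).

Augment with T' → T and build the canonical LR(0) collection (I0 = CLOSURE({[T' → . T]}), then GOTO on every symbol after a dot until no new states appear). It has 11 states:
  I0: { [C → . * C], [C → . *], [C → . ; * C], [C → . ; T], [C → . ;], [T → . C ; *], [T → . C], [T' → . T] }  — shift
  I1: { [C → * . C], [C → * .], [C → . * C], [C → . *], [C → . ; * C], [C → . ; T], [C → . ;] }  — shift, reduce
  I2: { [C → . * C], [C → . *], [C → . ; * C], [C → . ; T], [C → . ;], [C → ; . * C], [C → ; . T], [C → ; .], [T → . C ; *], [T → . C] }  — shift, reduce
  I3: { [T → C . ; *], [T → C .] }  — shift, reduce
  I4: { [T' → T .] }  — accept
  I5: { [T → C ; . *] }  — shift
  I6: { [T → C ; * .] }  — reduce
  I7: { [C → * . C], [C → * .], [C → . * C], [C → . *], [C → . ; * C], [C → . ; T], [C → . ;], [C → ; * . C] }  — shift, reduce
  I8: { [C → ; T .] }  — reduce
  I9: { [C → * C .], [C → ; * C .] }  — 2 reduces
  I10: { [C → * C .] }  — reduce

I1 contains reduce item [C → * .] and shift items [C → . *], [C → . * C], [C → . ;], [C → . ; * C], [C → . ; T] — shift-reduce conflict.
I2 contains reduce item [C → ; .] and shift items [C → . *], [C → . * C], [C → . ;], [C → . ; * C], [C → ; . * C], [C → . ; T] — shift-reduce conflict.
I3 contains reduce item [T → C .] and shift item [T → C . ; *] — shift-reduce conflict.
I7 contains reduce item [C → * .] and shift items [C → . *], [C → . * C], [C → . ;], [C → . ; * C], [C → . ; T] — shift-reduce conflict.

Answer: Yes — I1: [C → * .] vs [C → . *]; I2: [C → ; .] vs [C → . *]; I3: [T → C .] vs [T → C . ; *]; I7: [C → * .] vs [C → . *]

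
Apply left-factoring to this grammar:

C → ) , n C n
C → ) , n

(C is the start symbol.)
Left-factoring transforms A → αβ₁ | αβ₂ into A → αA' and A' → β₁ | β₂
(α is the longest common prefix among the alternatives). Repeat until
no nonterminal has two alternatives with a common prefix.

Round 1: C has alternatives sharing prefix ') , n'. Introduce C': C → ) , n C'
  Add: C' → C n
  Add: C' → ε

No remaining common prefixes — done.

Resulting grammar:
C → ) , n C'
C' → C n
C' → ε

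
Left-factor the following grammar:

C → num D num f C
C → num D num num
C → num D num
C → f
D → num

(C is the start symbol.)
Left-factoring transforms A → αβ₁ | αβ₂ into A → αA' and A' → β₁ | β₂
(α is the longest common prefix among the alternatives). Repeat until
no nonterminal has two alternatives with a common prefix.

Round 1: C has alternatives sharing prefix 'num D num'. Introduce C': C → num D num C'
  Add: C' → f C
  Add: C' → num
  Add: C' → ε

No remaining common prefixes — done.

Resulting grammar:
C → num D num C'
C' → f C
C' → num
C' → ε
C → f
D → num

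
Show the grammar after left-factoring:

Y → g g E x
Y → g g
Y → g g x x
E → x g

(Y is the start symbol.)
Left-factoring transforms A → αβ₁ | αβ₂ into A → αA' and A' → β₁ | β₂
(α is the longest common prefix among the alternatives). Repeat until
no nonterminal has two alternatives with a common prefix.

Round 1: Y has alternatives sharing prefix 'g g'. Introduce Y': Y → g g Y'
  Add: Y' → E x
  Add: Y' → ε
  Add: Y' → x x

No remaining common prefixes — done.

Resulting grammar:
Y → g g Y'
Y' → E x
Y' → ε
Y' → x x
E → x g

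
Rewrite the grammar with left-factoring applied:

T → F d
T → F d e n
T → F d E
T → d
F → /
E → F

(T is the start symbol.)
Left-factoring transforms A → αβ₁ | αβ₂ into A → αA' and A' → β₁ | β₂
(α is the longest common prefix among the alternatives). Repeat until
no nonterminal has two alternatives with a common prefix.

Round 1: T has alternatives sharing prefix 'F d'. Introduce T': T → F d T'
  Add: T' → ε
  Add: T' → e n
  Add: T' → E

No remaining common prefixes — done.

Resulting grammar:
T → F d T'
T' → ε
T' → e n
T' → E
T → d
F → /
E → F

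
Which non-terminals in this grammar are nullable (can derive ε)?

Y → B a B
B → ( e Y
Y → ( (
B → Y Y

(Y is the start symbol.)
None

A non-terminal is nullable if it can derive ε (the empty string): either it has an ε-production, or it has a production whose right-hand side consists entirely of nullable non-terminals.

There are no ε-productions, so no non-terminal can derive ε.
No non-terminals are nullable.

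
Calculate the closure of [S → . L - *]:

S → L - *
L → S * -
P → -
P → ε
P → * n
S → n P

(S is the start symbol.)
{ [L → . S * -], [S → . L - *], [S → . n P] }

To compute CLOSURE, for each item [A → α.Bβ] where B is a non-terminal, add [B → .γ] for all productions B → γ; repeat for the newly added items until nothing changes.

Start with: [S → . L - *]
  [S → . L - *] has the dot before L: add [L → . S * -]
  [L → . S * -] has the dot before S: add [S → . n P]
No further items can be added.

CLOSURE = { [L → . S * -], [S → . L - *], [S → . n P] }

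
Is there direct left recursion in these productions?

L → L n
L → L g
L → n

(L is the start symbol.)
Yes, L is left-recursive

L → L n: LEFT RECURSIVE (starts with L)
L → L g: LEFT RECURSIVE (starts with L)
L → n: starts with n

The grammar has direct left recursion on: L.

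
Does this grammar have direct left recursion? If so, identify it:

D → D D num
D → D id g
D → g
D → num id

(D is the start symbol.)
Yes, D is left-recursive

D → D D num: LEFT RECURSIVE (starts with D)
D → D id g: LEFT RECURSIVE (starts with D)
D → g: starts with g
D → num id: starts with num

The grammar has direct left recursion on: D.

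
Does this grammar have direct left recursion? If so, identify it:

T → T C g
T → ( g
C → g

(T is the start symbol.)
Direct left recursion occurs when N → N α for some non-terminal N (the right-hand side begins with the left-hand side itself).

T → T C g: LEFT RECURSIVE (starts with T)
T → ( g: starts with '('
C → g: starts with g

The grammar has direct left recursion on: T.

Answer: Yes, T is left-recursive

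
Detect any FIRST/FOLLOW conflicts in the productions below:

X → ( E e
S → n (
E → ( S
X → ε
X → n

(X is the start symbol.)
No FIRST/FOLLOW conflicts.

Nullable non-terminals: X.

X: nullable alternative(s) X → ε; FOLLOW(X) = { $ }
  X → ( E e: FIRST \ {ε} = { '(' } — disjoint from FOLLOW(X)
  X → ε: FIRST \ {ε} = { } — this is the only nullable alternative, skip
  X → n: FIRST \ {ε} = { 'n' } — disjoint from FOLLOW(X)

E, S have no nullable alternative, so no FIRST/FOLLOW check is needed there.

No FIRST/FOLLOW conflicts found.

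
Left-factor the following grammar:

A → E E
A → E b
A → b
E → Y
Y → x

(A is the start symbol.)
A → E A'
A' → E
A' → b
A → b
E → Y
Y → x

Left-factoring transforms A → αβ₁ | αβ₂ into A → αA' and A' → β₁ | β₂
(α is the longest common prefix among the alternatives). Repeat until
no nonterminal has two alternatives with a common prefix.

Round 1: A has alternatives sharing prefix 'E'. Introduce A': A → E A'
  Add: A' → E
  Add: A' → b

No remaining common prefixes — done.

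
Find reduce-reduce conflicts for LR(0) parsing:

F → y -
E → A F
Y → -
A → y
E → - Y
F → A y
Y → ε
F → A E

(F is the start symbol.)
A reduce-reduce conflict occurs when an LR(0) state has two complete items [A → α .] and [B → β .] — both call for a reduction, and with no lookahead the parser cannot choose between them.

Augment with F' → F and build the canonical LR(0) collection (I0 = CLOSURE({[F' → . F]}), then GOTO on every symbol after a dot until no new states appear). It has 12 states:
  I0: { [A → . y], [F → . A E], [F → . A y], [F → . y -], [F' → . F] }  — shift
  I1: { [A → . y], [E → . - Y], [E → . A F], [F → A . E], [F → A . y] }  — shift
  I2: { [F' → F .] }  — accept
  I3: { [A → y .], [F → y . -] }  — shift, reduce
  I4: { [F → y - .] }  — reduce
  I5: { [E → - . Y], [Y → . -], [Y → .] }  — shift, reduce
  I6: { [A → . y], [E → A . F], [F → . A E], [F → . A y], [F → . y -] }  — shift
  I7: { [F → A E .] }  — reduce
  I8: { [A → y .], [F → A y .] }  — 2 reduces
  I9: { [E → A F .] }  — reduce
  I10: { [Y → - .] }  — reduce
  I11: { [E → - Y .] }  — reduce

I8 contains complete items [A → y .], [F → A y .] — reduce-reduce conflict.

Answer: Yes — I8: [A → y .] vs [F → A y .]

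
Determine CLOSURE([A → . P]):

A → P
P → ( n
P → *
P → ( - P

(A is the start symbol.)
Start with: [A → . P]
  [A → . P] has the dot before P: add [P → . ( n], [P → . *], [P → . ( - P]
No further items can be added.

CLOSURE = { [A → . P], [P → . ( - P], [P → . ( n], [P → . *] }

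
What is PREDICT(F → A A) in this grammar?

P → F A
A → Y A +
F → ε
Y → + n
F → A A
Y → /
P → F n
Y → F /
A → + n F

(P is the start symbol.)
PREDICT(F → A A) = (FIRST(RHS) \ {ε}) ∪ (FOLLOW(F) if ε ∈ FIRST(RHS), i.e. RHS ⇒* ε)
FIRST(A) = { '+', '/' }
FIRST(A A) = { '+', '/' }
ε ∉ FIRST(A A), so FOLLOW(F) is not added.
PREDICT(F → A A) = { '+', '/' }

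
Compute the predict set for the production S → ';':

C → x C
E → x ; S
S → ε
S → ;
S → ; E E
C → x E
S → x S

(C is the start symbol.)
{ ';' }

PREDICT(S → ';') = (FIRST(RHS) \ {ε}) ∪ (FOLLOW(S) if ε ∈ FIRST(RHS), i.e. RHS ⇒* ε)
FIRST(';') = { ';' }
ε ∉ FIRST(';'), so FOLLOW(S) is not added.
PREDICT(S → ';') = { ';' }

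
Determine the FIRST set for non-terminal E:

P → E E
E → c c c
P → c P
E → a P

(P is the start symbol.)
From E → c c c:
  - c is a terminal: add 'c' and stop
From E → a P:
  - a is a terminal: add 'a' and stop

Collecting: FIRST(E) = { 'a', 'c' }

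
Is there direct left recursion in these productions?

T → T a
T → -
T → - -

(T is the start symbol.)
Yes, T is left-recursive

Direct left recursion occurs when N → N α for some non-terminal N (the right-hand side begins with the left-hand side itself).

T → T a: LEFT RECURSIVE (starts with T)
T → -: starts with '-'
T → - -: starts with '-'

The grammar has direct left recursion on: T.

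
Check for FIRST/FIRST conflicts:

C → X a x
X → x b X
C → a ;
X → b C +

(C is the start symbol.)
FIRST sets of the non-terminals at (or reachable through a nullable prefix from) the front of some alternative:
  FIRST(X) = { 'b', 'x' }

Productions for C:
  C → X a x: FIRST = { 'b', 'x' }
  C → a ;: FIRST = { 'a' }
Productions for X:
  X → x b X: FIRST = { 'x' }
  X → b C +: FIRST = { 'b' }

All alternatives of each non-terminal have pairwise disjoint FIRST sets.

Answer: No FIRST/FIRST conflicts.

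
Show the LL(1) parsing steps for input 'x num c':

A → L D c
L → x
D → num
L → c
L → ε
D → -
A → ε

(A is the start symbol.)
LL(1) parsing maintains a stack (initially the start symbol over $) and the input. At each step: if the stack top is a terminal, match it against the current input token; if it is a non-terminal N, replace it with the RHS of M[N, lookahead] (the unique production whose predict set contains the lookahead).

Stack is shown with the top on the left.

Stack    Input      Action
--------------------------
A $      x num c $  output A → L D c
L D c $  x num c $  output L → x
x D c $  x num c $  match 'x'
D c $    num c $    output D → num
num c $  num c $    match 'num'
c $      c $        match 'c'
$        $          accept

The string is accepted.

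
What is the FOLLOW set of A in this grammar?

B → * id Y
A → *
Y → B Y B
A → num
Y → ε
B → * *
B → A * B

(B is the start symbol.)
To compute FOLLOW(A), find every occurrence of A on a right-hand side N → α A β: add FIRST(β) \ {ε}, and if β is empty or nullable also add FOLLOW(N). Iterate to a fixed point.

In B → A * B: A is followed by '*' B, add FIRST('*' B) \ {ε} = { '*' }

Taking the union: FOLLOW(A) = { '*' }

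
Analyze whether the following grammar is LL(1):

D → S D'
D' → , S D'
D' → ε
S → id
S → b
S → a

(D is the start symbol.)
A grammar is LL(1) if for each non-terminal N with multiple productions, the predict sets of those productions are pairwise disjoint, where PREDICT(N → α) = (FIRST(α) \ {ε}) ∪ (FOLLOW(N) if α ⇒* ε).

Relevant sets:
  FOLLOW(D') = { $ }

For D':
  PREDICT(D' → ',' S D') = { ',' }
  PREDICT(D' → ε) = { $ }
For S:
  PREDICT(S → id) = { 'id' }
  PREDICT(S → b) = { 'b' }
  PREDICT(S → a) = { 'a' }
D has a single production, so nothing to check there.

All predict sets are disjoint. The grammar IS LL(1).

Answer: Yes, the grammar is LL(1).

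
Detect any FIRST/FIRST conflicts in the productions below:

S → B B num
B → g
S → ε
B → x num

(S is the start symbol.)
FIRST sets of the non-terminals at (or reachable through a nullable prefix from) the front of some alternative:
  FIRST(B) = { 'g', 'x' }

Productions for S:
  S → B B num: FIRST = { 'g', 'x' }
  S → ε: FIRST = { ε }
Productions for B:
  B → g: FIRST = { 'g' }
  B → x num: FIRST = { 'x' }

All alternatives of each non-terminal have pairwise disjoint FIRST sets.

Answer: No FIRST/FIRST conflicts.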